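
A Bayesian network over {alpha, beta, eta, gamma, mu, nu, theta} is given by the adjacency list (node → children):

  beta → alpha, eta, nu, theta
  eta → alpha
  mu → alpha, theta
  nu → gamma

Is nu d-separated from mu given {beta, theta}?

Yes

There are 3 undirected paths between nu and mu; checking each against the conditioning set {beta, theta}:
Path 1: nu ← beta → theta ← mu
  beta is a fork here and beta is conditioned on, so the path is blocked at beta.
Path 2: nu ← beta → alpha ← mu
  beta is a fork here and beta is conditioned on, so the path is blocked at beta.
Path 3: nu ← beta → eta → alpha ← mu
  beta is a fork here and beta is conditioned on, so the path is blocked at beta.
All paths are blocked; nu ⊥ mu | {beta, theta} holds.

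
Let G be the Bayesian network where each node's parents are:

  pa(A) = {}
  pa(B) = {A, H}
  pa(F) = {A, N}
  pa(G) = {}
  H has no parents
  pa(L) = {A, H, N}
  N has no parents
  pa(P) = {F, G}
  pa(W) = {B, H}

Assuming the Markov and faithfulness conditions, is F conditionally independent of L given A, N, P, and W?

Yes — F and L are d-separated given {A, N, P, W}.

Enumerating the 4 paths from F to L and testing each for blocking by {A, N, P, W}:
Path 1: F ← A → B ← H → L
  A is a fork here and A is conditioned on, so the path is blocked at A.
Path 2: F ← A → B → W ← H → L
  A is a fork here and A is conditioned on, so the path is blocked at A.
Path 3: F ← A → L
  A is a fork here and A is conditioned on, so the path is blocked at A.
Path 4: F ← N → L
  N is a fork here and N is conditioned on, so the path is blocked at N.
Every path is blocked, so F and L are d-separated given {A, N, P, W}.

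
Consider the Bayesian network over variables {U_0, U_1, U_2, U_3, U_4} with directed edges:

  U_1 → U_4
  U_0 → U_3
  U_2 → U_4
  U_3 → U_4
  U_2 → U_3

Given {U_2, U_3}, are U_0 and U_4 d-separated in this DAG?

There are 2 undirected paths between U_0 and U_4; checking each against the conditioning set {U_2, U_3}:
  1. U_0 → U_3 ← U_2 → U_4 — U_3:collider[open]; U_2:fork[blocks] ⇒ blocked
  2. U_0 → U_3 → U_4 — U_3:chain[blocks] ⇒ blocked
Every path is blocked, so U_0 and U_4 are d-separated given {U_2, U_3}.

Yes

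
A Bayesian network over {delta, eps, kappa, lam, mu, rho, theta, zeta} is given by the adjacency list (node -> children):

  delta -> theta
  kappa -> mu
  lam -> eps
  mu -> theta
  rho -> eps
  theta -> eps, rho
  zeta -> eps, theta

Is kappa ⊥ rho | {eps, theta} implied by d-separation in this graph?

No

We examine all 3 paths between kappa and rho:
Path 1: kappa → mu → theta → rho
  theta is a chain here and theta is conditioned on, so the path is blocked at theta.
Path 2: kappa → mu → theta ← zeta → eps ← rho
  mu is a chain and mu is not conditioned on; theta is a collider and theta is conditioned on, which opens it; zeta is a fork and zeta is not conditioned on; eps is a collider and eps is conditioned on, which opens it — no node blocks this path, so it is active.
Path 3: kappa → mu → theta → eps ← rho
  theta is a chain here and theta is conditioned on, so the path is blocked at theta.
Since the path kappa → mu → theta ← zeta → eps ← rho is active, kappa and rho are not d-separated given {eps, theta}.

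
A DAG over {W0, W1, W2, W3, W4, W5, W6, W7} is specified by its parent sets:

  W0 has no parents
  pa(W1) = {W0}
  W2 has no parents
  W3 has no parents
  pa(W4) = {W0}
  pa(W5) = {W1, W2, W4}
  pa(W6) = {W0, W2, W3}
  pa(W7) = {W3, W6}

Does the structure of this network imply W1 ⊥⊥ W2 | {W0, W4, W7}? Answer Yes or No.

Yes

4 paths connect W1 and W2; each must be blocked for d-separation to hold:
Path 1: W1 ← W0 → W6 ← W2
  W0 is a fork here and W0 is conditioned on, so the path is blocked at W0.
Path 2: W1 ← W0 → W4 → W5 ← W2
  W0 is a fork here and W0 is conditioned on, so the path is blocked at W0.
Path 3: W1 → W5 ← W2
  W5 is a collider here and neither W5 nor any of its descendants is conditioned on, so the collider stays closed — the path is blocked at W5.
Path 4: W1 → W5 ← W4 ← W0 → W6 ← W2
  W5 is a collider here and neither W5 nor any of its descendants is conditioned on, so the collider stays closed — the path is blocked at W5.
All paths are blocked; W1 ⊥ W2 | {W0, W4, W7} holds.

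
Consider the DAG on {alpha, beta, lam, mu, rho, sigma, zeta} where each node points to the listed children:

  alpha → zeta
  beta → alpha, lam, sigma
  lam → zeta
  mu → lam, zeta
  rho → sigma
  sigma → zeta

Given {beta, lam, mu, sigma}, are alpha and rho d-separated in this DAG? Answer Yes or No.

Yes

We examine all 6 paths between alpha and rho:
Path 1: alpha → zeta ← mu → lam ← beta → sigma ← rho
  zeta is a collider here and neither zeta nor any of its descendants is conditioned on, so the collider stays closed — the path is blocked at zeta.
Path 2: alpha → zeta ← lam ← beta → sigma ← rho
  zeta is a collider here and neither zeta nor any of its descendants is conditioned on, so the collider stays closed — the path is blocked at zeta.
Path 3: alpha → zeta ← sigma ← rho
  zeta is a collider here and neither zeta nor any of its descendants is conditioned on, so the collider stays closed — the path is blocked at zeta.
Path 4: alpha ← beta → lam → zeta ← sigma ← rho
  beta is a fork here and beta is conditioned on, so the path is blocked at beta.
Path 5: alpha ← beta → lam ← mu → zeta ← sigma ← rho
  beta is a fork here and beta is conditioned on, so the path is blocked at beta.
Path 6: alpha ← beta → sigma ← rho
  beta is a fork here and beta is conditioned on, so the path is blocked at beta.
Every path is blocked, so alpha and rho are d-separated given {beta, lam, mu, sigma}.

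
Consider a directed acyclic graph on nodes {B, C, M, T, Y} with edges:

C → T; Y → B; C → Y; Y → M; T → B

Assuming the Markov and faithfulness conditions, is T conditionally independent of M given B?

No — T and M are not d-separated given {B}.

We examine all 2 paths between T and M:
  1. T → B ← Y → M — B:collider[open]; Y:fork[open] ⇒ active
  2. T ← C → Y → M — C:fork[open]; Y:chain[open] ⇒ active
Because an active path exists, T and M are not d-separated.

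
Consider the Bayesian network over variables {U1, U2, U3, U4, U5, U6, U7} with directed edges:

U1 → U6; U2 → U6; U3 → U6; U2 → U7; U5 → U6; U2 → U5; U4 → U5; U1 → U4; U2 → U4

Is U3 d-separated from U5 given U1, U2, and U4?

Yes

5 paths connect U3 and U5; each must be blocked for d-separation to hold:
Path 1: U3 → U6 ← U1 → U4 ← U2 → U5
  U6 is a collider here and neither U6 nor any of its descendants is conditioned on, so the collider stays closed — the path is blocked at U6.
Path 2: U3 → U6 ← U1 → U4 → U5
  U6 is a collider here and neither U6 nor any of its descendants is conditioned on, so the collider stays closed — the path is blocked at U6.
Path 3: U3 → U6 ← U2 → U4 → U5
  U6 is a collider here and neither U6 nor any of its descendants is conditioned on, so the collider stays closed — the path is blocked at U6.
Path 4: U3 → U6 ← U2 → U5
  U6 is a collider here and neither U6 nor any of its descendants is conditioned on, so the collider stays closed — the path is blocked at U6.
Path 5: U3 → U6 ← U5
  U6 is a collider here and neither U6 nor any of its descendants is conditioned on, so the collider stays closed — the path is blocked at U6.
Since every path is blocked, d-separation holds.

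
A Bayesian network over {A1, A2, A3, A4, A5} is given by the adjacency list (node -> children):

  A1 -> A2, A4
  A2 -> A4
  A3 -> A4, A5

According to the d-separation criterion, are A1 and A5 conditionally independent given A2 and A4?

No — A1 and A5 are not d-separated given {A2, A4}.

Enumerating the 2 paths from A1 to A5 and testing each for blocking by {A2, A4}:
Path 1: A1 → A2 → A4 ← A3 → A5
  A2 is a chain here and A2 is conditioned on, so the path is blocked at A2.
Path 2: A1 → A4 ← A3 → A5
  A4 is a collider and A4 is conditioned on, which opens it; A3 is a fork and A3 is not conditioned on — no node blocks this path, so it is active.
Since the path A1 → A4 ← A3 → A5 is active, A1 and A5 are not d-separated given {A2, A4}.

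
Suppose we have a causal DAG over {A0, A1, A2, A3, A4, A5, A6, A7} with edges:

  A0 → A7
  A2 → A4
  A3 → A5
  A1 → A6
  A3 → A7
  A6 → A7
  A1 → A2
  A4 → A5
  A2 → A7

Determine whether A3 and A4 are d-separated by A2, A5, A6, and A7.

No — A3 and A4 are not d-separated given {A2, A5, A6, A7}.

There are 3 undirected paths between A3 and A4; checking each against the conditioning set {A2, A5, A6, A7}:
  1. A3 → A7 ← A6 ← A1 → A2 → A4 — A7:collider[open]; A6:chain[blocks]; A1:fork[open]; A2:chain[blocks] ⇒ blocked
  2. A3 → A7 ← A2 → A4 — A7:collider[open]; A2:fork[blocks] ⇒ blocked
  3. A3 → A5 ← A4 — A5:collider[open] ⇒ active
At least one path is unblocked, so d-separation fails.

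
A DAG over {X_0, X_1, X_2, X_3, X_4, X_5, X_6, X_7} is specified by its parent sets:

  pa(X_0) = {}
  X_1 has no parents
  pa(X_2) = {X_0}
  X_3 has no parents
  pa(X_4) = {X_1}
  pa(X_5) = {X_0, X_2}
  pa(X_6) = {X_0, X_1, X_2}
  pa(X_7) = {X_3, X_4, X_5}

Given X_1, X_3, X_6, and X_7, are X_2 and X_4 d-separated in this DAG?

No

We examine all 6 paths between X_2 and X_4:
Path 1: X_2 → X_5 → X_7 ← X_4
  X_5 is a chain and X_5 is not conditioned on; X_7 is a collider and X_7 is conditioned on, which opens it — no node blocks this path, so it is active.
Path 2: X_2 → X_5 ← X_0 → X_6 ← X_1 → X_4
  X_1 is a fork here and X_1 is conditioned on, so the path is blocked at X_1.
Path 3: X_2 → X_6 ← X_1 → X_4
  X_1 is a fork here and X_1 is conditioned on, so the path is blocked at X_1.
Path 4: X_2 → X_6 ← X_0 → X_5 → X_7 ← X_4
  X_6 is a collider and X_6 is conditioned on, which opens it; X_0 is a fork and X_0 is not conditioned on; X_5 is a chain and X_5 is not conditioned on; X_7 is a collider and X_7 is conditioned on, which opens it — no node blocks this path, so it is active.
Path 5: X_2 ← X_0 → X_5 → X_7 ← X_4
  X_0 is a fork and X_0 is not conditioned on; X_5 is a chain and X_5 is not conditioned on; X_7 is a collider and X_7 is conditioned on, which opens it — no node blocks this path, so it is active.
Path 6: X_2 ← X_0 → X_6 ← X_1 → X_4
  X_1 is a fork here and X_1 is conditioned on, so the path is blocked at X_1.
Since the path X_2 → X_5 → X_7 ← X_4 is active, X_2 and X_4 are not d-separated given {X_1, X_3, X_6, X_7}.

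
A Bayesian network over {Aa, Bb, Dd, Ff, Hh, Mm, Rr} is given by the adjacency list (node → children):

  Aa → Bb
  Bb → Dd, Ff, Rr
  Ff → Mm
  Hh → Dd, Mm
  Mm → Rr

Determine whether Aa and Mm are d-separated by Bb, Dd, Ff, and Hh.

Yes — Aa and Mm are d-separated given {Bb, Dd, Ff, Hh}.

There are 3 undirected paths between Aa and Mm; checking each against the conditioning set {Bb, Dd, Ff, Hh}:
Path 1: Aa → Bb → Ff → Mm
  Bb is a chain here and Bb is conditioned on, so the path is blocked at Bb.
Path 2: Aa → Bb → Rr ← Mm
  Bb is a chain here and Bb is conditioned on, so the path is blocked at Bb.
Path 3: Aa → Bb → Dd ← Hh → Mm
  Bb is a chain here and Bb is conditioned on, so the path is blocked at Bb.
All paths are blocked; Aa ⊥ Mm | {Bb, Dd, Ff, Hh} holds.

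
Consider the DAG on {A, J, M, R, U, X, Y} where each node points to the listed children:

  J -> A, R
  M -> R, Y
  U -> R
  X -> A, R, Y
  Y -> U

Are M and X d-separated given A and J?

6 paths connect M and X; each must be blocked for d-separation to hold:
  1. M → R ← X — R:collider[blocks] ⇒ blocked
  2. M → R ← U ← Y ← X — R:collider[blocks]; U:chain[open]; Y:chain[open] ⇒ blocked
  3. M → R ← J → A ← X — R:collider[blocks]; J:fork[blocks]; A:collider[open] ⇒ blocked
  4. M → Y ← X — Y:collider[blocks] ⇒ blocked
  5. M → Y → U → R ← X — Y:chain[open]; U:chain[open]; R:collider[blocks] ⇒ blocked
  6. M → Y → U → R ← J → A ← X — Y:chain[open]; U:chain[open]; R:collider[blocks]; J:fork[blocks]; A:collider[open] ⇒ blocked
Every path is blocked, so M and X are d-separated given {A, J}.

Yes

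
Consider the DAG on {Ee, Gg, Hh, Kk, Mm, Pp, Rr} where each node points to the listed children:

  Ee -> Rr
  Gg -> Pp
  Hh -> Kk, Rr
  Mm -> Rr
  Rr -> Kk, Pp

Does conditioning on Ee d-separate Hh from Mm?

2 paths connect Hh and Mm; each must be blocked for d-separation to hold:
Path 1: Hh → Kk ← Rr ← Mm
  Kk is a collider here and neither Kk nor any of its descendants is conditioned on, so the collider stays closed — the path is blocked at Kk.
Path 2: Hh → Rr ← Mm
  Rr is a collider here and neither Rr nor any of its descendants is conditioned on, so the collider stays closed — the path is blocked at Rr.
All paths are blocked; Hh ⊥ Mm | {Ee} holds.

Yes — Hh and Mm are d-separated given {Ee}.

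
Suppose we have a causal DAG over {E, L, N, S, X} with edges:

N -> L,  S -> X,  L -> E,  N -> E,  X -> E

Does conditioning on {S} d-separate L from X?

Yes — L and X are d-separated given {S}.

2 paths connect L and X; each must be blocked for d-separation to hold:
Path 1: L → E ← X
  E is a collider here and neither E nor any of its descendants is conditioned on, so the collider stays closed — the path is blocked at E.
Path 2: L ← N → E ← X
  E is a collider here and neither E nor any of its descendants is conditioned on, so the collider stays closed — the path is blocked at E.
Since every path is blocked, d-separation holds.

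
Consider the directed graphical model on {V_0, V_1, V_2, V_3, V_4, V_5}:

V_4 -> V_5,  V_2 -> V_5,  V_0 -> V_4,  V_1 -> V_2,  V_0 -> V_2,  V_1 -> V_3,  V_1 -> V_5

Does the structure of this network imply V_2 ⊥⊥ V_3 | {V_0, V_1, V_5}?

Yes

Enumerating the 3 paths from V_2 to V_3 and testing each for blocking by {V_0, V_1, V_5}:
Path 1: V_2 ← V_0 → V_4 → V_5 ← V_1 → V_3
  V_0 is a fork here and V_0 is conditioned on, so the path is blocked at V_0.
Path 2: V_2 ← V_1 → V_3
  V_1 is a fork here and V_1 is conditioned on, so the path is blocked at V_1.
Path 3: V_2 → V_5 ← V_1 → V_3
  V_1 is a fork here and V_1 is conditioned on, so the path is blocked at V_1.
Since every path is blocked, d-separation holds.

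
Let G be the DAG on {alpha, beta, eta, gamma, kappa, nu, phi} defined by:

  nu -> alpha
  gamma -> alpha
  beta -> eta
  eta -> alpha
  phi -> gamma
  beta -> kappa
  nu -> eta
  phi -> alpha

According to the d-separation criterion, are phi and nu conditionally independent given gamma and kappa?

Yes

Enumerating the 4 paths from phi to nu and testing each for blocking by {gamma, kappa}:
Path 1: phi → gamma → alpha ← eta ← nu
  gamma is a chain here and gamma is conditioned on, so the path is blocked at gamma.
Path 2: phi → gamma → alpha ← nu
  gamma is a chain here and gamma is conditioned on, so the path is blocked at gamma.
Path 3: phi → alpha ← eta ← nu
  alpha is a collider here and neither alpha nor any of its descendants is conditioned on, so the collider stays closed — the path is blocked at alpha.
Path 4: phi → alpha ← nu
  alpha is a collider here and neither alpha nor any of its descendants is conditioned on, so the collider stays closed — the path is blocked at alpha.
All paths are blocked; phi ⊥ nu | {gamma, kappa} holds.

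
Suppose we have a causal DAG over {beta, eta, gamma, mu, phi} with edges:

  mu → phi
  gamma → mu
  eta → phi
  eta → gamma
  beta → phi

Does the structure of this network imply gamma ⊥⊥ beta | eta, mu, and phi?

Enumerating the 2 paths from gamma to beta and testing each for blocking by {eta, mu, phi}:
Path 1: gamma ← eta → phi ← beta
  eta is a fork here and eta is conditioned on, so the path is blocked at eta.
Path 2: gamma → mu → phi ← beta
  mu is a chain here and mu is conditioned on, so the path is blocked at mu.
Since every path is blocked, d-separation holds.

Yes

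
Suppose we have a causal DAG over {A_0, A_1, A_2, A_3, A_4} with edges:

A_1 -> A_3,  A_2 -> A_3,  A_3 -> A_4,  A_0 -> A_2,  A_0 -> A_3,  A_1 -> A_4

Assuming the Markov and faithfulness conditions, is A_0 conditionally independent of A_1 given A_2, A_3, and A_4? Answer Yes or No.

4 paths connect A_0 and A_1; each must be blocked for d-separation to hold:
Path 1: A_0 → A_2 → A_3 → A_4 ← A_1
  A_2 is a chain here and A_2 is conditioned on, so the path is blocked at A_2.
Path 2: A_0 → A_2 → A_3 ← A_1
  A_2 is a chain here and A_2 is conditioned on, so the path is blocked at A_2.
Path 3: A_0 → A_3 → A_4 ← A_1
  A_3 is a chain here and A_3 is conditioned on, so the path is blocked at A_3.
Path 4: A_0 → A_3 ← A_1
  A_3 is a collider and A_3 is conditioned on, which opens it — no node blocks this path, so it is active.
At least one path is unblocked, so d-separation fails.

No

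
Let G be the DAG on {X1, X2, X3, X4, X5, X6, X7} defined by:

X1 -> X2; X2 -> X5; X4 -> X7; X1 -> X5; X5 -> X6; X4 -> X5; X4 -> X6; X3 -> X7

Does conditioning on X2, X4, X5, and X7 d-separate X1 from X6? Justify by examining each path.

Yes

4 paths connect X1 and X6; each must be blocked for d-separation to hold:
  1. X1 → X2 → X5 ← X4 → X6 — X2:chain[blocks]; X5:collider[open]; X4:fork[blocks] ⇒ blocked
  2. X1 → X2 → X5 → X6 — X2:chain[blocks]; X5:chain[blocks] ⇒ blocked
  3. X1 → X5 ← X4 → X6 — X5:collider[open]; X4:fork[blocks] ⇒ blocked
  4. X1 → X5 → X6 — X5:chain[blocks] ⇒ blocked
Since every path is blocked, d-separation holds.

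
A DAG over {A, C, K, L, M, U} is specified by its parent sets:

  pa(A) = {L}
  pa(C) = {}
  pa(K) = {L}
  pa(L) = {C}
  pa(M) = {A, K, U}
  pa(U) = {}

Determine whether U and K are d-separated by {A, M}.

No

There are 2 undirected paths between U and K; checking each against the conditioning set {A, M}:
  1. U → M ← K — M:collider[open] ⇒ active
  2. U → M ← A ← L → K — M:collider[open]; A:chain[blocks]; L:fork[open] ⇒ blocked
Since the path U → M ← K is active, U and K are not d-separated given {A, M}.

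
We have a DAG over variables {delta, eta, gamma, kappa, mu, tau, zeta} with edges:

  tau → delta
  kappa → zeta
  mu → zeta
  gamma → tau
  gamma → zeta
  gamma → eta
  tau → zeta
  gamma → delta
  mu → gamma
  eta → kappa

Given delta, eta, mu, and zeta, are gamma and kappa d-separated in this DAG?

No

5 paths connect gamma and kappa; each must be blocked for d-separation to hold:
Path 1: gamma → zeta ← kappa
  zeta is a collider and zeta is conditioned on, which opens it — no node blocks this path, so it is active.
Path 2: gamma → eta → kappa
  eta is a chain here and eta is conditioned on, so the path is blocked at eta.
Path 3: gamma → tau → zeta ← kappa
  tau is a chain and tau is not conditioned on; zeta is a collider and zeta is conditioned on, which opens it — no node blocks this path, so it is active.
Path 4: gamma → delta ← tau → zeta ← kappa
  delta is a collider and delta is conditioned on, which opens it; tau is a fork and tau is not conditioned on; zeta is a collider and zeta is conditioned on, which opens it — no node blocks this path, so it is active.
Path 5: gamma ← mu → zeta ← kappa
  mu is a fork here and mu is conditioned on, so the path is blocked at mu.
Since the path gamma → zeta ← kappa is active, gamma and kappa are not d-separated given {delta, eta, mu, zeta}.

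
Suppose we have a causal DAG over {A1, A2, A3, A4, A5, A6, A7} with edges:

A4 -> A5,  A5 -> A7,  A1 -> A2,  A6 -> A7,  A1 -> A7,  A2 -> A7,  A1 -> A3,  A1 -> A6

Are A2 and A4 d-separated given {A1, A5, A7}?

Yes — A2 and A4 are d-separated given {A1, A5, A7}.

3 paths connect A2 and A4; each must be blocked for d-separation to hold:
Path 1: A2 ← A1 → A6 → A7 ← A5 ← A4
  A1 is a fork here and A1 is conditioned on, so the path is blocked at A1.
Path 2: A2 ← A1 → A7 ← A5 ← A4
  A1 is a fork here and A1 is conditioned on, so the path is blocked at A1.
Path 3: A2 → A7 ← A5 ← A4
  A5 is a chain here and A5 is conditioned on, so the path is blocked at A5.
All paths are blocked; A2 ⊥ A4 | {A1, A5, A7} holds.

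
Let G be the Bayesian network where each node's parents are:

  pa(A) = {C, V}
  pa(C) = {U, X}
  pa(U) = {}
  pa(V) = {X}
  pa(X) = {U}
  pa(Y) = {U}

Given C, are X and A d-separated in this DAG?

No — X and A are not d-separated given {C}.

There are 3 undirected paths between X and A; checking each against the conditioning set {C}:
Path 1: X → V → A
  V is a chain and V is not conditioned on — no node blocks this path, so it is active.
Path 2: X → C → A
  C is a chain here and C is conditioned on, so the path is blocked at C.
Path 3: X ← U → C → A
  C is a chain here and C is conditioned on, so the path is blocked at C.
At least one path is unblocked, so d-separation fails.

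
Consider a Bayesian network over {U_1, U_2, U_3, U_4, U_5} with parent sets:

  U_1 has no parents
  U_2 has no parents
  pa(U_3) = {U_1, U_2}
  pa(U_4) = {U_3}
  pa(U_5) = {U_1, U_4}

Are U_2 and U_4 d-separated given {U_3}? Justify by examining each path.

Yes

Enumerating the 2 paths from U_2 to U_4 and testing each for blocking by {U_3}:
  1. U_2 → U_3 → U_4 — U_3:chain[blocks] ⇒ blocked
  2. U_2 → U_3 ← U_1 → U_5 ← U_4 — U_3:collider[open]; U_1:fork[open]; U_5:collider[blocks] ⇒ blocked
Since every path is blocked, d-separation holds.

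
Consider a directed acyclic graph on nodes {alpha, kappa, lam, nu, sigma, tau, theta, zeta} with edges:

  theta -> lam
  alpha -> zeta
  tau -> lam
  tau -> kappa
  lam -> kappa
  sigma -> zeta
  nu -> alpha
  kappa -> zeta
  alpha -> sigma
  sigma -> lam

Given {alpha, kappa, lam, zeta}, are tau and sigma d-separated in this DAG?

We examine all 6 paths between tau and sigma:
Path 1: tau → lam ← sigma
  lam is a collider and lam is conditioned on, which opens it — no node blocks this path, so it is active.
Path 2: tau → lam → kappa → zeta ← sigma
  lam is a chain here and lam is conditioned on, so the path is blocked at lam.
Path 3: tau → lam → kappa → zeta ← alpha → sigma
  lam is a chain here and lam is conditioned on, so the path is blocked at lam.
Path 4: tau → kappa ← lam ← sigma
  lam is a chain here and lam is conditioned on, so the path is blocked at lam.
Path 5: tau → kappa → zeta ← sigma
  kappa is a chain here and kappa is conditioned on, so the path is blocked at kappa.
Path 6: tau → kappa → zeta ← alpha → sigma
  kappa is a chain here and kappa is conditioned on, so the path is blocked at kappa.
Since the path tau → lam ← sigma is active, tau and sigma are not d-separated given {alpha, kappa, lam, zeta}.

No — tau and sigma are not d-separated given {alpha, kappa, lam, zeta}.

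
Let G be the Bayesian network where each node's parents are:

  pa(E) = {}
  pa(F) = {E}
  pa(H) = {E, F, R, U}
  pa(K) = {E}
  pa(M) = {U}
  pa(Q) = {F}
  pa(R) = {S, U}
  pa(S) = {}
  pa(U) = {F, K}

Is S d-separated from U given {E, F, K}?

Yes — S and U are d-separated given {E, F, K}.

We examine all 6 paths between S and U:
Path 1: S → R → H ← E → F → U
  H is a collider here and neither H nor any of its descendants is conditioned on, so the collider stays closed — the path is blocked at H.
Path 2: S → R → H ← E → K → U
  H is a collider here and neither H nor any of its descendants is conditioned on, so the collider stays closed — the path is blocked at H.
Path 3: S → R → H ← U
  H is a collider here and neither H nor any of its descendants is conditioned on, so the collider stays closed — the path is blocked at H.
Path 4: S → R → H ← F ← E → K → U
  H is a collider here and neither H nor any of its descendants is conditioned on, so the collider stays closed — the path is blocked at H.
Path 5: S → R → H ← F → U
  H is a collider here and neither H nor any of its descendants is conditioned on, so the collider stays closed — the path is blocked at H.
Path 6: S → R ← U
  R is a collider here and neither R nor any of its descendants is conditioned on, so the collider stays closed — the path is blocked at R.
All paths are blocked; S ⊥ U | {E, F, K} holds.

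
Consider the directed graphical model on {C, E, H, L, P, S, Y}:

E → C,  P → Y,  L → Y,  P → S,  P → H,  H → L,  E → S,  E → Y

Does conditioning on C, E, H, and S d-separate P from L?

Yes

We examine all 3 paths between P and L:
  1. P → S ← E → Y ← L — S:collider[open]; E:fork[blocks]; Y:collider[blocks] ⇒ blocked
  2. P → H → L — H:chain[blocks] ⇒ blocked
  3. P → Y ← L — Y:collider[blocks] ⇒ blocked
Every path is blocked, so P and L are d-separated given {C, E, H, S}.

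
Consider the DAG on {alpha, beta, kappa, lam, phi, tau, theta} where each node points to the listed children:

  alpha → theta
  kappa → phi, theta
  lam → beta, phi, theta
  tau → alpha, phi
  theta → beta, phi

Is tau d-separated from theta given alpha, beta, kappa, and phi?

There are 5 undirected paths between tau and theta; checking each against the conditioning set {alpha, beta, kappa, phi}:
Path 1: tau → phi ← kappa → theta
  kappa is a fork here and kappa is conditioned on, so the path is blocked at kappa.
Path 2: tau → phi ← theta
  phi is a collider and phi is conditioned on, which opens it — no node blocks this path, so it is active.
Path 3: tau → phi ← lam → theta
  phi is a collider and phi is conditioned on, which opens it; lam is a fork and lam is not conditioned on — no node blocks this path, so it is active.
Path 4: tau → phi ← lam → beta ← theta
  phi is a collider and phi is conditioned on, which opens it; lam is a fork and lam is not conditioned on; beta is a collider and beta is conditioned on, which opens it — no node blocks this path, so it is active.
Path 5: tau → alpha → theta
  alpha is a chain here and alpha is conditioned on, so the path is blocked at alpha.
Because an active path exists, tau and theta are not d-separated.

No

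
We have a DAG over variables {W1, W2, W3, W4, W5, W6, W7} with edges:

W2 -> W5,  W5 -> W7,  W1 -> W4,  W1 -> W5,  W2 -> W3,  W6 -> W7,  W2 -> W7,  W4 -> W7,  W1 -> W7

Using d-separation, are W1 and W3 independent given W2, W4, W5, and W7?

There are 6 undirected paths between W1 and W3; checking each against the conditioning set {W2, W4, W5, W7}:
Path 1: W1 → W7 ← W2 → W3
  W2 is a fork here and W2 is conditioned on, so the path is blocked at W2.
Path 2: W1 → W7 ← W5 ← W2 → W3
  W5 is a chain here and W5 is conditioned on, so the path is blocked at W5.
Path 3: W1 → W4 → W7 ← W2 → W3
  W4 is a chain here and W4 is conditioned on, so the path is blocked at W4.
Path 4: W1 → W4 → W7 ← W5 ← W2 → W3
  W4 is a chain here and W4 is conditioned on, so the path is blocked at W4.
Path 5: W1 → W5 → W7 ← W2 → W3
  W5 is a chain here and W5 is conditioned on, so the path is blocked at W5.
Path 6: W1 → W5 ← W2 → W3
  W2 is a fork here and W2 is conditioned on, so the path is blocked at W2.
Since every path is blocked, d-separation holds.

Yes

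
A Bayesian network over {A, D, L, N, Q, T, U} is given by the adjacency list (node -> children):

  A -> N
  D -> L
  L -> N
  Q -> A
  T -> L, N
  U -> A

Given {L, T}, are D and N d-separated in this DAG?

Yes — D and N are d-separated given {L, T}.

2 paths connect D and N; each must be blocked for d-separation to hold:
Path 1: D → L → N
  L is a chain here and L is conditioned on, so the path is blocked at L.
Path 2: D → L ← T → N
  T is a fork here and T is conditioned on, so the path is blocked at T.
Every path is blocked, so D and N are d-separated given {L, T}.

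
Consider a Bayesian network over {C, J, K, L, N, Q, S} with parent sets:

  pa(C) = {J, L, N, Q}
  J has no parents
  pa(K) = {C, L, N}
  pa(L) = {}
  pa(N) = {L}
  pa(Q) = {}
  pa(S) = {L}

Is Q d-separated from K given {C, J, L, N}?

Yes — Q and K are d-separated given {C, J, L, N}.

Enumerating the 5 paths from Q to K and testing each for blocking by {C, J, L, N}:
  1. Q → C ← N ← L → K — C:collider[open]; N:chain[blocks]; L:fork[blocks] ⇒ blocked
  2. Q → C ← N → K — C:collider[open]; N:fork[blocks] ⇒ blocked
  3. Q → C ← L → N → K — C:collider[open]; L:fork[blocks]; N:chain[blocks] ⇒ blocked
  4. Q → C ← L → K — C:collider[open]; L:fork[blocks] ⇒ blocked
  5. Q → C → K — C:chain[blocks] ⇒ blocked
Every path is blocked, so Q and K are d-separated given {C, J, L, N}.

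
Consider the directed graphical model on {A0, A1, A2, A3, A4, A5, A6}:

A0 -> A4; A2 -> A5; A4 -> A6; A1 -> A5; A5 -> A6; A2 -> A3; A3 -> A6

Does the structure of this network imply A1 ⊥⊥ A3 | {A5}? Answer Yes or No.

No

Enumerating the 2 paths from A1 to A3 and testing each for blocking by {A5}:
Path 1: A1 → A5 ← A2 → A3
  A5 is a collider and A5 is conditioned on, which opens it; A2 is a fork and A2 is not conditioned on — no node blocks this path, so it is active.
Path 2: A1 → A5 → A6 ← A3
  A5 is a chain here and A5 is conditioned on, so the path is blocked at A5.
Because an active path exists, A1 and A3 are not d-separated.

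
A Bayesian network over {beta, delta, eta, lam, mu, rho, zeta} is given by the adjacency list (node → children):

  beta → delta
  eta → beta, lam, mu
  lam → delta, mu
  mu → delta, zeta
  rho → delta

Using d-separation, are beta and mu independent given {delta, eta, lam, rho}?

No

6 paths connect beta and mu; each must be blocked for d-separation to hold:
Path 1: beta ← eta → mu
  eta is a fork here and eta is conditioned on, so the path is blocked at eta.
Path 2: beta ← eta → lam → mu
  eta is a fork here and eta is conditioned on, so the path is blocked at eta.
Path 3: beta ← eta → lam → delta ← mu
  eta is a fork here and eta is conditioned on, so the path is blocked at eta.
Path 4: beta → delta ← mu
  delta is a collider and delta is conditioned on, which opens it — no node blocks this path, so it is active.
Path 5: beta → delta ← lam → mu
  lam is a fork here and lam is conditioned on, so the path is blocked at lam.
Path 6: beta → delta ← lam ← eta → mu
  lam is a chain here and lam is conditioned on, so the path is blocked at lam.
Because an active path exists, beta and mu are not d-separated.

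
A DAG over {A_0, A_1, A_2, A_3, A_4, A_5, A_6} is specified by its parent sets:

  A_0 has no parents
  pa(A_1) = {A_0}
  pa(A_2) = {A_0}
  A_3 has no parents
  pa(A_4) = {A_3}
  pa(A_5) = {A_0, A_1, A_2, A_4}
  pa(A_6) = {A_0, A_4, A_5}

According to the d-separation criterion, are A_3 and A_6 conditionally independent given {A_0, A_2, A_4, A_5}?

Yes — A_3 and A_6 are d-separated given {A_0, A_2, A_4, A_5}.

5 paths connect A_3 and A_6; each must be blocked for d-separation to hold:
Path 1: A_3 → A_4 → A_6
  A_4 is a chain here and A_4 is conditioned on, so the path is blocked at A_4.
Path 2: A_3 → A_4 → A_5 → A_6
  A_4 is a chain here and A_4 is conditioned on, so the path is blocked at A_4.
Path 3: A_3 → A_4 → A_5 ← A_0 → A_6
  A_4 is a chain here and A_4 is conditioned on, so the path is blocked at A_4.
Path 4: A_3 → A_4 → A_5 ← A_2 ← A_0 → A_6
  A_4 is a chain here and A_4 is conditioned on, so the path is blocked at A_4.
Path 5: A_3 → A_4 → A_5 ← A_1 ← A_0 → A_6
  A_4 is a chain here and A_4 is conditioned on, so the path is blocked at A_4.
All paths are blocked; A_3 ⊥ A_6 | {A_0, A_2, A_4, A_5} holds.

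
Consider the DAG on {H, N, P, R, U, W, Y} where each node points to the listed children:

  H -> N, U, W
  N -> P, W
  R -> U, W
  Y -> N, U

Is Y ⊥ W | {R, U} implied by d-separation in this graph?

Enumerating the 6 paths from Y to W and testing each for blocking by {R, U}:
Path 1: Y → U ← H → N → W
  U is a collider and U is conditioned on, which opens it; H is a fork and H is not conditioned on; N is a chain and N is not conditioned on — no node blocks this path, so it is active.
Path 2: Y → U ← H → W
  U is a collider and U is conditioned on, which opens it; H is a fork and H is not conditioned on — no node blocks this path, so it is active.
Path 3: Y → U ← R → W
  R is a fork here and R is conditioned on, so the path is blocked at R.
Path 4: Y → N ← H → U ← R → W
  N is a collider here and neither N nor any of its descendants is conditioned on, so the collider stays closed — the path is blocked at N.
Path 5: Y → N ← H → W
  N is a collider here and neither N nor any of its descendants is conditioned on, so the collider stays closed — the path is blocked at N.
Path 6: Y → N → W
  N is a chain and N is not conditioned on — no node blocks this path, so it is active.
Because an active path exists, Y and W are not d-separated.

No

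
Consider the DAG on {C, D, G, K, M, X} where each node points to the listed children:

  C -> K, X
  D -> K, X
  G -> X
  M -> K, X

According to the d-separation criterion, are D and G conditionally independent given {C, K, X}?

No

Enumerating the 3 paths from D to G and testing each for blocking by {C, K, X}:
Path 1: D → K ← M → X ← G
  K is a collider and K is conditioned on, which opens it; M is a fork and M is not conditioned on; X is a collider and X is conditioned on, which opens it — no node blocks this path, so it is active.
Path 2: D → K ← C → X ← G
  C is a fork here and C is conditioned on, so the path is blocked at C.
Path 3: D → X ← G
  X is a collider and X is conditioned on, which opens it — no node blocks this path, so it is active.
At least one path is unblocked, so d-separation fails.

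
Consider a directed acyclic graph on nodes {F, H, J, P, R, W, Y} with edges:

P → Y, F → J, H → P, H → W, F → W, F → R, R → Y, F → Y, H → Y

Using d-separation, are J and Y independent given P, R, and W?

No — J and Y are not d-separated given {P, R, W}.

4 paths connect J and Y; each must be blocked for d-separation to hold:
Path 1: J ← F → R → Y
  R is a chain here and R is conditioned on, so the path is blocked at R.
Path 2: J ← F → W ← H → P → Y
  P is a chain here and P is conditioned on, so the path is blocked at P.
Path 3: J ← F → W ← H → Y
  F is a fork and F is not conditioned on; W is a collider and W is conditioned on, which opens it; H is a fork and H is not conditioned on — no node blocks this path, so it is active.
Path 4: J ← F → Y
  F is a fork and F is not conditioned on — no node blocks this path, so it is active.
Since the path J ← F → W ← H → Y is active, J and Y are not d-separated given {P, R, W}.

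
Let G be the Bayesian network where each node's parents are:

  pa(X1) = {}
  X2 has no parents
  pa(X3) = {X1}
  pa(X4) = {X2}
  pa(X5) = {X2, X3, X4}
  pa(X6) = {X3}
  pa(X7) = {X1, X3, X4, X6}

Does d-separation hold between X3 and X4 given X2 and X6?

5 paths connect X3 and X4; each must be blocked for d-separation to hold:
Path 1: X3 ← X1 → X7 ← X4
  X7 is a collider here and neither X7 nor any of its descendants is conditioned on, so the collider stays closed — the path is blocked at X7.
Path 2: X3 → X5 ← X4
  X5 is a collider here and neither X5 nor any of its descendants is conditioned on, so the collider stays closed — the path is blocked at X5.
Path 3: X3 → X5 ← X2 → X4
  X5 is a collider here and neither X5 nor any of its descendants is conditioned on, so the collider stays closed — the path is blocked at X5.
Path 4: X3 → X6 → X7 ← X4
  X6 is a chain here and X6 is conditioned on, so the path is blocked at X6.
Path 5: X3 → X7 ← X4
  X7 is a collider here and neither X7 nor any of its descendants is conditioned on, so the collider stays closed — the path is blocked at X7.
Since every path is blocked, d-separation holds.

Yes — X3 and X4 are d-separated given {X2, X6}.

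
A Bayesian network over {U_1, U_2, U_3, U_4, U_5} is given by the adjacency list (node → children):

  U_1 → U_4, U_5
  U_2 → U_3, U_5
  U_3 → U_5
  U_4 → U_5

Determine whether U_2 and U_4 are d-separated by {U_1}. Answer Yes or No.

There are 4 undirected paths between U_2 and U_4; checking each against the conditioning set {U_1}:
  1. U_2 → U_3 → U_5 ← U_1 → U_4 — U_3:chain[open]; U_5:collider[blocks]; U_1:fork[blocks] ⇒ blocked
  2. U_2 → U_3 → U_5 ← U_4 — U_3:chain[open]; U_5:collider[blocks] ⇒ blocked
  3. U_2 → U_5 ← U_1 → U_4 — U_5:collider[blocks]; U_1:fork[blocks] ⇒ blocked
  4. U_2 → U_5 ← U_4 — U_5:collider[blocks] ⇒ blocked
Since every path is blocked, d-separation holds.

Yes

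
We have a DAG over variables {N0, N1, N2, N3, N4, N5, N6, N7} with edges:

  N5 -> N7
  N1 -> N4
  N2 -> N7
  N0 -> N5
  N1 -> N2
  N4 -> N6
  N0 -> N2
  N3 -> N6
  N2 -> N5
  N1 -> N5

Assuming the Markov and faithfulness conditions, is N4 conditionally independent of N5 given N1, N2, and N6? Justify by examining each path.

Yes

Enumerating the 4 paths from N4 to N5 and testing each for blocking by {N1, N2, N6}:
  1. N4 ← N1 → N2 → N7 ← N5 — N1:fork[blocks]; N2:chain[blocks]; N7:collider[blocks] ⇒ blocked
  2. N4 ← N1 → N2 → N5 — N1:fork[blocks]; N2:chain[blocks] ⇒ blocked
  3. N4 ← N1 → N2 ← N0 → N5 — N1:fork[blocks]; N2:collider[open]; N0:fork[open] ⇒ blocked
  4. N4 ← N1 → N5 — N1:fork[blocks] ⇒ blocked
Every path is blocked, so N4 and N5 are d-separated given {N1, N2, N6}.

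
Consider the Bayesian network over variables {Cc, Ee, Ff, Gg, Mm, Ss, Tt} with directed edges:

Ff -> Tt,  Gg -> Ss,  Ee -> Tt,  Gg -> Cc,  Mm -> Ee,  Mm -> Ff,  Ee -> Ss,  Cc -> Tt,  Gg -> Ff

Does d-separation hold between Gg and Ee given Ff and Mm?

5 paths connect Gg and Ee; each must be blocked for d-separation to hold:
  1. Gg → Cc → Tt ← Ff ← Mm → Ee — Cc:chain[open]; Tt:collider[blocks]; Ff:chain[blocks]; Mm:fork[blocks] ⇒ blocked
  2. Gg → Cc → Tt ← Ee — Cc:chain[open]; Tt:collider[blocks] ⇒ blocked
  3. Gg → Ff ← Mm → Ee — Ff:collider[open]; Mm:fork[blocks] ⇒ blocked
  4. Gg → Ff → Tt ← Ee — Ff:chain[blocks]; Tt:collider[blocks] ⇒ blocked
  5. Gg → Ss ← Ee — Ss:collider[blocks] ⇒ blocked
Every path is blocked, so Gg and Ee are d-separated given {Ff, Mm}.

Yes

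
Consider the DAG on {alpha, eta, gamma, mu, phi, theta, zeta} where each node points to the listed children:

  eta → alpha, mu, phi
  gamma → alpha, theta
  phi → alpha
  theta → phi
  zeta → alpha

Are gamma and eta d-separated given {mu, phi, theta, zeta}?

There are 4 undirected paths between gamma and eta; checking each against the conditioning set {mu, phi, theta, zeta}:
Path 1: gamma → theta → phi → alpha ← eta
  theta is a chain here and theta is conditioned on, so the path is blocked at theta.
Path 2: gamma → theta → phi ← eta
  theta is a chain here and theta is conditioned on, so the path is blocked at theta.
Path 3: gamma → alpha ← phi ← eta
  alpha is a collider here and neither alpha nor any of its descendants is conditioned on, so the collider stays closed — the path is blocked at alpha.
Path 4: gamma → alpha ← eta
  alpha is a collider here and neither alpha nor any of its descendants is conditioned on, so the collider stays closed — the path is blocked at alpha.
All paths are blocked; gamma ⊥ eta | {mu, phi, theta, zeta} holds.

Yes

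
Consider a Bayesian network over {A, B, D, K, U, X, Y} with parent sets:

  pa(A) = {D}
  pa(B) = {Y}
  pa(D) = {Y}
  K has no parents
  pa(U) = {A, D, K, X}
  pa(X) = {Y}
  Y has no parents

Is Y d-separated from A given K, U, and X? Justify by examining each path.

No

There are 4 undirected paths between Y and A; checking each against the conditioning set {K, U, X}:
Path 1: Y → X → U ← A
  X is a chain here and X is conditioned on, so the path is blocked at X.
Path 2: Y → X → U ← D → A
  X is a chain here and X is conditioned on, so the path is blocked at X.
Path 3: Y → D → A
  D is a chain and D is not conditioned on — no node blocks this path, so it is active.
Path 4: Y → D → U ← A
  D is a chain and D is not conditioned on; U is a collider and U is conditioned on, which opens it — no node blocks this path, so it is active.
At least one path is unblocked, so d-separation fails.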